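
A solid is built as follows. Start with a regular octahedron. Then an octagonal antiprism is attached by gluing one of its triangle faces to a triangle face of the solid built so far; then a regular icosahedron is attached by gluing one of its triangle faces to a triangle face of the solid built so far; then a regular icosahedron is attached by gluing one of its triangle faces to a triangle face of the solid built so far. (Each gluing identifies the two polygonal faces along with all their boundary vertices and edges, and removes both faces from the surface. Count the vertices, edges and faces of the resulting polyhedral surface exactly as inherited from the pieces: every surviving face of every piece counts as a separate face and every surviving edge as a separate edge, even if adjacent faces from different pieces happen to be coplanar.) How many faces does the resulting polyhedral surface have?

60

A regular octahedron: V=6, E=12, F=8.
Attach an octagonal antiprism (V=16, E=32, F=18) along a 3-gon: merge 3 vertices and 3 edges, delete both glued faces → V=19, E=41, F=24.
Attach a regular icosahedron (V=12, E=30, F=20) along a 3-gon: merge 3 vertices and 3 edges, delete both glued faces → V=28, E=68, F=42.
Attach a regular icosahedron (V=12, E=30, F=20) along a 3-gon: merge 3 vertices and 3 edges, delete both glued faces → V=37, E=95, F=60.
Check: V − E + F = 37 − 95 + 60 = 2.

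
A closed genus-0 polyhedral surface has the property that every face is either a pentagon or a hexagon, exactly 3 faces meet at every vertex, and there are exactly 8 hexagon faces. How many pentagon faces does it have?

Let x be the number of pentagons; then F = 8 + x.
Edge–face incidences: 2E = 6·8 + 5·x = 48 + 5x.
Every vertex has degree 3, so 3V = 2E.
Euler: V − E + F = 2 ⇒ (2E)/3 − E + (8 + x) = 2.
Multiply by 6: 2·(2E) − 3·(2E) + 6·(8 + x) = 12, i.e. 48 + 6x − (48 + 5x) = 12.
Collecting terms: x = 12.
Then 2E = 48 + 5·12 = 108, so E = 54, V = 2E/3 = 36, F = 8 + 12 = 20.

12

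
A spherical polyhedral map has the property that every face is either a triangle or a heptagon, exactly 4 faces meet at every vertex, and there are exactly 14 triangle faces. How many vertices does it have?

Let x be the number of heptagons; then F = 14 + x.
Edge–face incidences: 2E = 3·14 + 7·x = 42 + 7x.
Every vertex has degree 4, so 4V = 2E.
Euler: V − E + F = 2 ⇒ (2E)/4 − E + (14 + x) = 2.
Multiply by 8: 2·(2E) − 4·(2E) + 8·(14 + x) = 16, i.e. 112 + 8x − 2·(42 + 7x) = 16.
Collecting terms: −6x + 28 = 16, so −6x = −12, so x = 2.
Then 2E = 42 + 7·2 = 56, so E = 28, V = 2E/4 = 14, F = 14 + 2 = 16.

14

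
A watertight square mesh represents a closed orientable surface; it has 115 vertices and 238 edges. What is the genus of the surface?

3

Every face is a square and each edge borders two faces, so 4F = 2·238, giving F = 119.
χ = V − E + F = 115 − 238 + 119 = -4.
For a closed orientable surface χ = 2 − 2g, so g = (2 − (-4))/2 = 3.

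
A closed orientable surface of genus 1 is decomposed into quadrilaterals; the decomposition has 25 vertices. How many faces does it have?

χ = 2 − 2·1 = 0, and every face is a square so 4F = 2E.
V − E + F = 0 with E = 4F/2 gives 25 − (4/2 − 1)·F = 0, so F = 25 and E = 50.

25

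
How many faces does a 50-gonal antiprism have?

102

An antiprism on an n-gon has two n-gon caps and 2n triangles: V = 2·50 = 100, E = 4·50 = 200, F = 2·50 + 2 = 102.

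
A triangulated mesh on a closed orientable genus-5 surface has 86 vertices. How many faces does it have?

188

χ = 2 − 2·5 = -8, and every face is a triangle so 3F = 2E.
V − E + F = -8 with E = 3F/2 gives 86 − (3/2 − 1)·F = -8, so F = 188 and E = 282.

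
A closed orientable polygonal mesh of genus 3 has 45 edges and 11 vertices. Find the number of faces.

30

For a closed orientable surface of genus 3, χ = 2 − 2·3 = -4.
F = -4 − V + E = -4 − 11 + 45 = 30.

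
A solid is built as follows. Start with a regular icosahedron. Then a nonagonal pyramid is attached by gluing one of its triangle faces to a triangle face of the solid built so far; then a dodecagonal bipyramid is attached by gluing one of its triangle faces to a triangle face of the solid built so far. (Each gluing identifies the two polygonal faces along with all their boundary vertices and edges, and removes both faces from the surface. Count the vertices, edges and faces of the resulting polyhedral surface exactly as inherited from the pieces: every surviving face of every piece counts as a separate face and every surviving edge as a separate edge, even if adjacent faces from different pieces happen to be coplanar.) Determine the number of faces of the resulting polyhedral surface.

A regular icosahedron: V=12, E=30, F=20.
Attach a nonagonal pyramid (V=10, E=18, F=10) along a 3-gon: merge 3 vertices and 3 edges, delete both glued faces → V=19, E=45, F=28.
Attach a dodecagonal bipyramid (V=14, E=36, F=24) along a 3-gon: merge 3 vertices and 3 edges, delete both glued faces → V=30, E=78, F=50.
Check: V − E + F = 30 − 78 + 50 = 2.

50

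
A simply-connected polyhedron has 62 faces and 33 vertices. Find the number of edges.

93

Here V − E + F = 2.
E = V + F − (2) = 33 + 62 − (2) = 93.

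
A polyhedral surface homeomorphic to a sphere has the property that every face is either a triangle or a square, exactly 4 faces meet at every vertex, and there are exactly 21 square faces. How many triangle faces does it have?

8

Let x be the number of triangles; then F = 21 + x.
Edge–face incidences: 2E = 4·21 + 3·x = 84 + 3x.
Every vertex has degree 4, so 4V = 2E.
Euler: V − E + F = 2 ⇒ (2E)/4 − E + (21 + x) = 2.
Multiply by 8: 2·(2E) − 4·(2E) + 8·(21 + x) = 16, i.e. 168 + 8x − 2·(84 + 3x) = 16.
Collecting terms: 2x = 16, so x = 8.
Then 2E = 84 + 3·8 = 108, so E = 54, V = 2E/4 = 27, F = 21 + 8 = 29.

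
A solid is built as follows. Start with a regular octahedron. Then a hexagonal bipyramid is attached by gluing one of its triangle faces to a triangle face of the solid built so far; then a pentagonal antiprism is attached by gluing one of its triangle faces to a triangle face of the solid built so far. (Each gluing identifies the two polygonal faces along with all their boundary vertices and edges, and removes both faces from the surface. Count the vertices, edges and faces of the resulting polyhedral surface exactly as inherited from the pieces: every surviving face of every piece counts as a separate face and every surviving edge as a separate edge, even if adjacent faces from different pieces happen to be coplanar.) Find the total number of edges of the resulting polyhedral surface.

44

A regular octahedron: V=6, E=12, F=8.
Attach a hexagonal bipyramid (V=8, E=18, F=12) along a 3-gon: merge 3 vertices and 3 edges, delete both glued faces → V=11, E=27, F=18.
Attach a pentagonal antiprism (V=10, E=20, F=12) along a 3-gon: merge 3 vertices and 3 edges, delete both glued faces → V=18, E=44, F=28.
Check: V − E + F = 18 − 44 + 28 = 2.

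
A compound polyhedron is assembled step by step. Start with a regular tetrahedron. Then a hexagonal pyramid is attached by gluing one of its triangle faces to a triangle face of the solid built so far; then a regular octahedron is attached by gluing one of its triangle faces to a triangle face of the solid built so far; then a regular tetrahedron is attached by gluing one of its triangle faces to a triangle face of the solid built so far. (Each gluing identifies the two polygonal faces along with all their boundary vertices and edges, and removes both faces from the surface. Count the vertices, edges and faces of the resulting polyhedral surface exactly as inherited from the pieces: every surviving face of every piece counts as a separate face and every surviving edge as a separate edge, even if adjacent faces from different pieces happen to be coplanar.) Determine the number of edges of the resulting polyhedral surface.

27

A regular tetrahedron: V=4, E=6, F=4.
Attach a hexagonal pyramid (V=7, E=12, F=7) along a 3-gon: merge 3 vertices and 3 edges, delete both glued faces → V=8, E=15, F=9.
Attach a regular octahedron (V=6, E=12, F=8) along a 3-gon: merge 3 vertices and 3 edges, delete both glued faces → V=11, E=24, F=15.
Attach a regular tetrahedron (V=4, E=6, F=4) along a 3-gon: merge 3 vertices and 3 edges, delete both glued faces → V=12, E=27, F=17.
Check: V − E + F = 12 − 27 + 17 = 2.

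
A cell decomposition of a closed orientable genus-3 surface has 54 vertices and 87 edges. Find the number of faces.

For a closed orientable surface of genus 3, χ = 2 − 2·3 = -4.
F = -4 − V + E = -4 − 54 + 87 = 29.

29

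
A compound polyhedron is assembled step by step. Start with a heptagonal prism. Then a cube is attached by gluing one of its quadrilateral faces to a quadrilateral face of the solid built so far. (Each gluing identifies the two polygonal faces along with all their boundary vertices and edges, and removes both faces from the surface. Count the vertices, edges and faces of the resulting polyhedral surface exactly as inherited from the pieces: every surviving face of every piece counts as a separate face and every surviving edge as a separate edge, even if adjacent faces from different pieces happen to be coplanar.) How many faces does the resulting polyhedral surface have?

A heptagonal prism: V=14, E=21, F=9.
Attach a cube (V=8, E=12, F=6) along a 4-gon: merge 4 vertices and 4 edges, delete both glued faces → V=18, E=29, F=13.
Check: V − E + F = 18 − 29 + 13 = 2.

13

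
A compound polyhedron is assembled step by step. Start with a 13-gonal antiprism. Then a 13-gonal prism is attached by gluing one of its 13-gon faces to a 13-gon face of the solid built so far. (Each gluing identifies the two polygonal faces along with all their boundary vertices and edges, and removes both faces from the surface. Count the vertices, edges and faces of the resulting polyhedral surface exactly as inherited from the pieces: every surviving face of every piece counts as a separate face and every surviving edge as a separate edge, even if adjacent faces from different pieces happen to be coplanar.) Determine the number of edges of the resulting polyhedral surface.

A 13-gonal antiprism: V=26, E=52, F=28.
Attach a 13-gonal prism (V=26, E=39, F=15) along a 13-gon: merge 13 vertices and 13 edges, delete both glued faces → V=39, E=78, F=41.
Check: V − E + F = 39 − 78 + 41 = 2.

78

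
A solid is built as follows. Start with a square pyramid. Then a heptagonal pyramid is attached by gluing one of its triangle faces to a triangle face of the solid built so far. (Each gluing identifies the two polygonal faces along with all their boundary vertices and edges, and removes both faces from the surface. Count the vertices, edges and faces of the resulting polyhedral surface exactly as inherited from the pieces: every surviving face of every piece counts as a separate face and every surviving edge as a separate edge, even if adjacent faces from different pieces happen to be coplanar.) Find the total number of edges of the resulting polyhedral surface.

19

A square pyramid: V=5, E=8, F=5.
Attach a heptagonal pyramid (V=8, E=14, F=8) along a 3-gon: merge 3 vertices and 3 edges, delete both glued faces → V=10, E=19, F=11.
Check: V − E + F = 10 − 19 + 11 = 2.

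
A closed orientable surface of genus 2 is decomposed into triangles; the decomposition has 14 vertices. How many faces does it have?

32

χ = 2 − 2·2 = -2, and every face is a triangle so 3F = 2E.
V − E + F = -2 with E = 3F/2 gives 14 − (3/2 − 1)·F = -2, so F = 32 and E = 48.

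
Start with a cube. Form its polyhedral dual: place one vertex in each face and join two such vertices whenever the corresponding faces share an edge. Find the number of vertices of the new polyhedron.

6

The base solid has V = 8, E = 12, F = 6.
The dual swaps V and F and preserves E: V′ = F = 6, E′ = E = 12, F′ = V = 8.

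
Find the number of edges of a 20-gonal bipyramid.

60

A bipyramid over an n-gon has 2n triangular faces and n + 2 vertices: V = 20 + 2 = 22, E = 3·20 = 60, F = 2·20 = 40.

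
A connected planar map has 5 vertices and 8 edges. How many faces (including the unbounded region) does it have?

Euler's formula for a connected plane graph: V − E + F = 2, so F = 2 − 5 + 8 = 5.

5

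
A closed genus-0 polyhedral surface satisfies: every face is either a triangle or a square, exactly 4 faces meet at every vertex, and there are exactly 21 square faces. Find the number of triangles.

8

Let x be the number of triangles; then F = 21 + x.
Edge–face incidences: 2E = 4·21 + 3·x = 84 + 3x.
Every vertex has degree 4, so 4V = 2E.
Euler: V − E + F = 2 ⇒ (2E)/4 − E + (21 + x) = 2.
Multiply by 8: 2·(2E) − 4·(2E) + 8·(21 + x) = 16, i.e. 168 + 8x − 2·(84 + 3x) = 16.
Collecting terms: 2x = 16, so x = 8.
Then 2E = 84 + 3·8 = 108, so E = 54, V = 2E/4 = 27, F = 21 + 8 = 29.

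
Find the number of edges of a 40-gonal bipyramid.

A bipyramid over an n-gon has 2n triangular faces and n + 2 vertices: V = 40 + 2 = 42, E = 3·40 = 120, F = 2·40 = 80.

120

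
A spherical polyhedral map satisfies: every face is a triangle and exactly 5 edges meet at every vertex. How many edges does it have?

30

Each face has 3 edges and each edge borders two faces, so 2E = 3F.
Each vertex has degree 5, so 5V = 2E and hence V = 3F/5.
Euler: V − E + F = 2 ⇒ (3F/5) − (3F/2) + F = 2.
Multiply by 10: (6 − 15 + 10)F = 20, i.e. 1F = 20.
So F = 20, E = 3·20/2 = 30, V = 3·20/5 = 12.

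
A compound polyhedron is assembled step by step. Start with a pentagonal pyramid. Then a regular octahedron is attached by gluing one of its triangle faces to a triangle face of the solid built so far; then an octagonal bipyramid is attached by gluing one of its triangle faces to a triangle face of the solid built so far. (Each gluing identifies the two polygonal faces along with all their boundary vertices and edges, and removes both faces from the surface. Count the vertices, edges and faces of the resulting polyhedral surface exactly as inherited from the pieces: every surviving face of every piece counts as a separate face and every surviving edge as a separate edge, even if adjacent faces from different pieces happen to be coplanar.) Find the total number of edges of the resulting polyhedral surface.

40

A pentagonal pyramid: V=6, E=10, F=6.
Attach a regular octahedron (V=6, E=12, F=8) along a 3-gon: merge 3 vertices and 3 edges, delete both glued faces → V=9, E=19, F=12.
Attach an octagonal bipyramid (V=10, E=24, F=16) along a 3-gon: merge 3 vertices and 3 edges, delete both glued faces → V=16, E=40, F=26.
Check: V − E + F = 16 − 40 + 26 = 2.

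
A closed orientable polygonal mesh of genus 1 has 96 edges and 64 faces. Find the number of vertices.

For a closed orientable surface of genus 1, χ = 2 − 2·1 = 0.
V = 0 + E − F = 0 + 96 − 64 = 32.

32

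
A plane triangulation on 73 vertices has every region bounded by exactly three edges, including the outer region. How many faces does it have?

In a plane triangulation 3F = 2E and V − E + F = 2, so F = 2V − 4 = 2·73 − 4 = 142.

142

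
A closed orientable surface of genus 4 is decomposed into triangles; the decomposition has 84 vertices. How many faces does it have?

180

χ = 2 − 2·4 = -6, and every face is a triangle so 3F = 2E.
V − E + F = -6 with E = 3F/2 gives 84 − (3/2 − 1)·F = -6, so F = 180 and E = 270.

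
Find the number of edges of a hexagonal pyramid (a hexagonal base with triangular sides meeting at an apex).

A pyramid on an n-gon base has one n-gon and n triangles: V = 6 + 1 = 7, E = 2·6 = 12, F = 6 + 1 = 7.
Check: V − E + F = 7 − 12 + 7 = 2.

12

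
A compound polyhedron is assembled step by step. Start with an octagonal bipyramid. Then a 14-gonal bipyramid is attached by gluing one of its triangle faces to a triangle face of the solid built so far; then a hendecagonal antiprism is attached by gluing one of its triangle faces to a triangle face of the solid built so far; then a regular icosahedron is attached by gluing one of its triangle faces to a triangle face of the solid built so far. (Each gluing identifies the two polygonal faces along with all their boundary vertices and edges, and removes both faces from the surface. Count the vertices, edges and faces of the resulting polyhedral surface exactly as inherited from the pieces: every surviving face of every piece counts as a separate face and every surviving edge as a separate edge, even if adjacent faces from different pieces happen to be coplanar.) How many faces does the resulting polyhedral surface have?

82

An octagonal bipyramid: V=10, E=24, F=16.
Attach a 14-gonal bipyramid (V=16, E=42, F=28) along a 3-gon: merge 3 vertices and 3 edges, delete both glued faces → V=23, E=63, F=42.
Attach a hendecagonal antiprism (V=22, E=44, F=24) along a 3-gon: merge 3 vertices and 3 edges, delete both glued faces → V=42, E=104, F=64.
Attach a regular icosahedron (V=12, E=30, F=20) along a 3-gon: merge 3 vertices and 3 edges, delete both glued faces → V=51, E=131, F=82.
Check: V − E + F = 51 − 131 + 82 = 2.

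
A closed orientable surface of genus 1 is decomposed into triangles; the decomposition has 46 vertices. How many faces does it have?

92

χ = 2 − 2·1 = 0, and every face is a triangle so 3F = 2E.
V − E + F = 0 with E = 3F/2 gives 46 − (3/2 − 1)·F = 0, so F = 92 and E = 138.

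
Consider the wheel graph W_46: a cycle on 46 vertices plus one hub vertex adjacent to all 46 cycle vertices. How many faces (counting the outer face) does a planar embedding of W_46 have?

W_46 has V = 46 + 1 = 47 vertices and E = 2·46 = 92 edges.
By Euler's formula F = 2 − V + E = 2 − 47 + 92 = 47.

47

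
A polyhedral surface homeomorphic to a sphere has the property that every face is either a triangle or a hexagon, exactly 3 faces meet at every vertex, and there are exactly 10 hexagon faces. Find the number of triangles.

4

Let x be the number of triangles; then F = 10 + x.
Edge–face incidences: 2E = 6·10 + 3·x = 60 + 3x.
Every vertex has degree 3, so 3V = 2E.
Euler: V − E + F = 2 ⇒ (2E)/3 − E + (10 + x) = 2.
Multiply by 6: 2·(2E) − 3·(2E) + 6·(10 + x) = 12, i.e. 60 + 6x − (60 + 3x) = 12.
Collecting terms: 3x = 12, so x = 4.
Then 2E = 60 + 3·4 = 72, so E = 36, V = 2E/3 = 24, F = 10 + 4 = 14.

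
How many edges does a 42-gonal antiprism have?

168

An antiprism on an n-gon has two n-gon caps and 2n triangles: V = 2·42 = 84, E = 4·42 = 168, F = 2·42 + 2 = 86.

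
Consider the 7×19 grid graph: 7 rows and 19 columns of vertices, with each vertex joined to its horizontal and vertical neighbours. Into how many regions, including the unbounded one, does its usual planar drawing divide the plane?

109

The grid has V = 7·19 = 133 vertices and E = 7·18 + 19·6 = 240 edges.
F = 2 − V + E = 2 − 133 + 240 = 109.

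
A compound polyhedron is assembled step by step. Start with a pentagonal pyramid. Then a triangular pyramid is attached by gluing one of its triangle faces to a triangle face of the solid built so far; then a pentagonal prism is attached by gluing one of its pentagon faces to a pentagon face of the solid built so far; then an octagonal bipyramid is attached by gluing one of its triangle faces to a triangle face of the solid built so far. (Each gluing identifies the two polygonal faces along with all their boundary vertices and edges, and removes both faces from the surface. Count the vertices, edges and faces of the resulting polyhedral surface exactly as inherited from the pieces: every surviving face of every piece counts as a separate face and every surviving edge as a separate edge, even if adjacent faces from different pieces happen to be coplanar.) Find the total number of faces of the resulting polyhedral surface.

27

A pentagonal pyramid: V=6, E=10, F=6.
Attach a triangular pyramid (V=4, E=6, F=4) along a 3-gon: merge 3 vertices and 3 edges, delete both glued faces → V=7, E=13, F=8.
Attach a pentagonal prism (V=10, E=15, F=7) along a 5-gon: merge 5 vertices and 5 edges, delete both glued faces → V=12, E=23, F=13.
Attach an octagonal bipyramid (V=10, E=24, F=16) along a 3-gon: merge 3 vertices and 3 edges, delete both glued faces → V=19, E=44, F=27.
Check: V − E + F = 19 − 44 + 27 = 2.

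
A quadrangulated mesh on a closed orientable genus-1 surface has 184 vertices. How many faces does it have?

χ = 2 − 2·1 = 0, and every face is a square so 4F = 2E.
V − E + F = 0 with E = 4F/2 gives 184 − (4/2 − 1)·F = 0, so F = 184 and E = 368.

184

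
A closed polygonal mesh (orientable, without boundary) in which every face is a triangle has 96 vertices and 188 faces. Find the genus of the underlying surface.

Every face is a triangle, so 2E = 3·188 = 564, giving E = 282.
χ = V − E + F = 96 − 282 + 188 = 2.
For a closed orientable surface χ = 2 − 2g, so g = (2 − (2))/2 = 0.

0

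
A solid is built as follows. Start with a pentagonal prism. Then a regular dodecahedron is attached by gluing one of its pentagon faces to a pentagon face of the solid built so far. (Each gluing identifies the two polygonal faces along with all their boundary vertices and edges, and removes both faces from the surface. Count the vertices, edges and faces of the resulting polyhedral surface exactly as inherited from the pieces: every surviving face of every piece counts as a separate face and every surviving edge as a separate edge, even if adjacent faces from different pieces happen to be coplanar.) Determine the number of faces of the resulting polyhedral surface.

A pentagonal prism: V=10, E=15, F=7.
Attach a regular dodecahedron (V=20, E=30, F=12) along a 5-gon: merge 5 vertices and 5 edges, delete both glued faces → V=25, E=40, F=17.
Check: V − E + F = 25 − 40 + 17 = 2.

17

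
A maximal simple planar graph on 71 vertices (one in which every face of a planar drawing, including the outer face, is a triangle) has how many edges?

In a plane triangulation 3F = 2E and V − E + F = 2, so E = 3V − 6 = 3·71 − 6 = 207.

207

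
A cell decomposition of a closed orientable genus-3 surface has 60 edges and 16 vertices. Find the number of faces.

For a closed orientable surface of genus 3, χ = 2 − 2·3 = -4.
F = -4 − V + E = -4 − 16 + 60 = 40.

40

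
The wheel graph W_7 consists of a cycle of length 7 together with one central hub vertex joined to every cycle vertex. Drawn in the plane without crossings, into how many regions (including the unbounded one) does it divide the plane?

8

W_7 has V = 7 + 1 = 8 vertices and E = 2·7 = 14 edges.
By Euler's formula F = 2 − V + E = 2 − 8 + 14 = 8.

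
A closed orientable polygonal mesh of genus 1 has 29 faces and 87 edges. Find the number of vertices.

58

For a closed orientable surface of genus 1, χ = 2 − 2·1 = 0.
V = 0 + E − F = 0 + 87 − 29 = 58.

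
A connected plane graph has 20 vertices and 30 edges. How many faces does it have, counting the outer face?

Euler's formula for a connected plane graph: V − E + F = 2, so F = 2 − 20 + 30 = 12.

12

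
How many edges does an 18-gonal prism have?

A prism on an n-gon has two n-gon bases and n rectangular sides: V = 2·18 = 36, E = 3·18 = 54, F = 18 + 2 = 20.

54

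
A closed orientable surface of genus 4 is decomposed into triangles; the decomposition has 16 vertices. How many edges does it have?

χ = 2 − 2·4 = -6, and every face is a triangle so 3F = 2E.
V − E + F = -6 with E = 3F/2 gives 16 − (3/2 − 1)·F = -6, so F = 44 and E = 66.

66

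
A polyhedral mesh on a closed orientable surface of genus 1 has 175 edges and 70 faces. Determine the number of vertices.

105

For a closed orientable surface of genus 1, χ = 2 − 2·1 = 0.
V = 0 + E − F = 0 + 175 − 70 = 105.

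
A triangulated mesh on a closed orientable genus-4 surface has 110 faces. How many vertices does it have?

χ = 2 − 2·4 = -6, and every face is a triangle so 3F = 2E.
E = 3·110/2 = 165. Then V = -6 + E − F = -6 + 165 − 110 = 49.

49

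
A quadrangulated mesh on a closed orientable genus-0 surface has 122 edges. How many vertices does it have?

χ = 2 − 2·0 = 2, and every face is a square so 4F = 2E.
F = 2E/4 = 61. Then V = 2 + E − F = 2 + 122 − 61 = 63.

63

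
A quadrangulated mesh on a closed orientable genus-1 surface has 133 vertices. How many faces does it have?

χ = 2 − 2·1 = 0, and every face is a square so 4F = 2E.
V − E + F = 0 with E = 4F/2 gives 133 − (4/2 − 1)·F = 0, so F = 133 and E = 266.

133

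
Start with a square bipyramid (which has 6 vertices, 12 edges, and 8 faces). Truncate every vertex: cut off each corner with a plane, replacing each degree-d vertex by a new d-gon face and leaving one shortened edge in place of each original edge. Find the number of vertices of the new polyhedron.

Truncation replaces each original edge-end by a new vertex, so V′ = 2E = 24.
Each original edge survives, and each old vertex of degree d contributes d new edges; summing degrees gives Σd = 2E, so E′ = E + 2E = 3E = 36.
Each original face survives and each original vertex becomes one new face: F′ = F + V = 14.

24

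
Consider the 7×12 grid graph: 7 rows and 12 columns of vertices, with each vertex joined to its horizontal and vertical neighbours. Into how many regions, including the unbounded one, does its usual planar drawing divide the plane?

The grid has V = 7·12 = 84 vertices and E = 7·11 + 12·6 = 149 edges.
F = 2 − V + E = 2 − 84 + 149 = 67.

67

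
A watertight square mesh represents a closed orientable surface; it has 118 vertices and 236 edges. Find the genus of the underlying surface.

Every face is a square and each edge borders two faces, so 4F = 2·236, giving F = 118.
χ = V − E + F = 118 − 236 + 118 = 0.
For a closed orientable surface χ = 2 − 2g, so g = (2 − (0))/2 = 1.

1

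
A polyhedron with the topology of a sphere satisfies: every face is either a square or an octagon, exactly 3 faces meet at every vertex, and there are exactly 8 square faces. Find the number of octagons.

2

Let x be the number of octagons; then F = 8 + x.
Edge–face incidences: 2E = 4·8 + 8·x = 32 + 8x.
Every vertex has degree 3, so 3V = 2E.
Euler: V − E + F = 2 ⇒ (2E)/3 − E + (8 + x) = 2.
Multiply by 6: 2·(2E) − 3·(2E) + 6·(8 + x) = 12, i.e. 48 + 6x − (32 + 8x) = 12.
Collecting terms: −2x + 16 = 12, so −2x = −4, so x = 2.
Then 2E = 32 + 8·2 = 48, so E = 24, V = 2E/3 = 16, F = 8 + 2 = 10.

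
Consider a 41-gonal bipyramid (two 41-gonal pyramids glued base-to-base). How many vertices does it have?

A bipyramid over an n-gon has 2n triangular faces and n + 2 vertices: V = 41 + 2 = 43, E = 3·41 = 123, F = 2·41 = 82.
Check: V − E + F = 43 − 123 + 82 = 2.

43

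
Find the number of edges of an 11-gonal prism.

33

A prism on an n-gon has two n-gon bases and n rectangular sides: V = 2·11 = 22, E = 3·11 = 33, F = 11 + 2 = 13.
Check: V − E + F = 22 − 33 + 13 = 2.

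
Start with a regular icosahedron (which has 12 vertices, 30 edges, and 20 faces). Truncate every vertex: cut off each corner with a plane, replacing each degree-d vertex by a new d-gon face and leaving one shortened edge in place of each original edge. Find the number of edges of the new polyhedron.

90

Truncation replaces each original edge-end by a new vertex, so V′ = 2E = 60.
Each original edge survives, and each old vertex of degree d contributes d new edges; summing degrees gives Σd = 2E, so E′ = E + 2E = 3E = 90.
Each original face survives and each original vertex becomes one new face: F′ = F + V = 32.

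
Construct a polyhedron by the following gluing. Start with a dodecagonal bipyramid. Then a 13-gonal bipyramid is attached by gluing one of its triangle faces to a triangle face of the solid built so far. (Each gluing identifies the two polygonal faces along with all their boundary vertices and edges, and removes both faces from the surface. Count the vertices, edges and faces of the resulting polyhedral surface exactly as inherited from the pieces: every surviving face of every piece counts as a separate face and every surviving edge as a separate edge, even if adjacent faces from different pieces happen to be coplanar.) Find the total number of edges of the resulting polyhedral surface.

72

A dodecagonal bipyramid: V=14, E=36, F=24.
Attach a 13-gonal bipyramid (V=15, E=39, F=26) along a 3-gon: merge 3 vertices and 3 edges, delete both glued faces → V=26, E=72, F=48.
Check: V − E + F = 26 − 72 + 48 = 2.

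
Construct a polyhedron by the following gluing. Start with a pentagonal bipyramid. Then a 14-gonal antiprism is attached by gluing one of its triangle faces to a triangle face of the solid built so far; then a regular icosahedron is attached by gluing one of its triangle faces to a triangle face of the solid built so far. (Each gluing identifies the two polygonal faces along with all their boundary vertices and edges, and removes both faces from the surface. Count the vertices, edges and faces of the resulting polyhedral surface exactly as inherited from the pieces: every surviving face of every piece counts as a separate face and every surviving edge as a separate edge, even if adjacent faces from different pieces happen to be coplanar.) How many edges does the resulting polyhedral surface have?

A pentagonal bipyramid: V=7, E=15, F=10.
Attach a 14-gonal antiprism (V=28, E=56, F=30) along a 3-gon: merge 3 vertices and 3 edges, delete both glued faces → V=32, E=68, F=38.
Attach a regular icosahedron (V=12, E=30, F=20) along a 3-gon: merge 3 vertices and 3 edges, delete both glued faces → V=41, E=95, F=56.
Check: V − E + F = 41 − 95 + 56 = 2.

95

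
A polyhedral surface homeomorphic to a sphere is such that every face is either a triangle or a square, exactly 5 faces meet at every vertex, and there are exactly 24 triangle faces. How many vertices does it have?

Let x be the number of squares; then F = 24 + x.
Edge–face incidences: 2E = 3·24 + 4·x = 72 + 4x.
Every vertex has degree 5, so 5V = 2E.
Euler: V − E + F = 2 ⇒ (2E)/5 − E + (24 + x) = 2.
Multiply by 10: 2·(2E) − 5·(2E) + 10·(24 + x) = 20, i.e. 240 + 10x − 3·(72 + 4x) = 20.
Collecting terms: −2x + 24 = 20, so −2x = −4, so x = 2.
Then 2E = 72 + 4·2 = 80, so E = 40, V = 2E/5 = 16, F = 24 + 2 = 26.

16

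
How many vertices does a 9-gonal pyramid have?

10

A pyramid on an n-gon base has one n-gon and n triangles: V = 9 + 1 = 10, E = 2·9 = 18, F = 9 + 1 = 10.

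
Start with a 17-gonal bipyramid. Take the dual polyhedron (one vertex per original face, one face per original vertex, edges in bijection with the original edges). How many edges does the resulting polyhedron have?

51

The base solid has V = 19, E = 51, F = 34.
The dual swaps V and F and preserves E: V′ = F = 34, E′ = E = 51, F′ = V = 19.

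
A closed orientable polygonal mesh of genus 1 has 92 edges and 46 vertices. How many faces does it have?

46

For a closed orientable surface of genus 1, χ = 2 − 2·1 = 0.
F = 0 − V + E = 0 − 46 + 92 = 46.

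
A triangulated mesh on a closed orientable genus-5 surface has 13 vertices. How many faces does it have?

χ = 2 − 2·5 = -8, and every face is a triangle so 3F = 2E.
V − E + F = -8 with E = 3F/2 gives 13 − (3/2 − 1)·F = -8, so F = 42 and E = 63.

42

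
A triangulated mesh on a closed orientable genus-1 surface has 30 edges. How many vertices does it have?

10

χ = 2 − 2·1 = 0, and every face is a triangle so 3F = 2E.
F = 2E/3 = 20. Then V = 0 + E − F = 0 + 30 − 20 = 10.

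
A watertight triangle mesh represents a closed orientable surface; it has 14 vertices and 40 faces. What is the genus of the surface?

Every face is a triangle, so 2E = 3·40 = 120, giving E = 60.
χ = V − E + F = 14 − 60 + 40 = -6.
For a closed orientable surface χ = 2 − 2g, so g = (2 − (-6))/2 = 4.

4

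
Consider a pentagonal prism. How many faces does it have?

7

A prism on an n-gon has two n-gon bases and n rectangular sides: V = 2·5 = 10, E = 3·5 = 15, F = 5 + 2 = 7.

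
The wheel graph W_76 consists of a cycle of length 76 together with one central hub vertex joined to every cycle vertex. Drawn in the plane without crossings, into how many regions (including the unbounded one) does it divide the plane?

W_76 has V = 76 + 1 = 77 vertices and E = 2·76 = 152 edges.
By Euler's formula F = 2 − V + E = 2 − 77 + 152 = 77.

77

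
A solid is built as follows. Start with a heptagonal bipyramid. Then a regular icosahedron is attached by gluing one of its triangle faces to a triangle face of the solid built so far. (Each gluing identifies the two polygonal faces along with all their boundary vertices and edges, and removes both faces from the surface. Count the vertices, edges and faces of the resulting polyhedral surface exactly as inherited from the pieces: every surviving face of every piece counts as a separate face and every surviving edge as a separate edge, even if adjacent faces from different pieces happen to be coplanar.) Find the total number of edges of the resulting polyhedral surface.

48

A heptagonal bipyramid: V=9, E=21, F=14.
Attach a regular icosahedron (V=12, E=30, F=20) along a 3-gon: merge 3 vertices and 3 edges, delete both glued faces → V=18, E=48, F=32.
Check: V − E + F = 18 − 48 + 32 = 2.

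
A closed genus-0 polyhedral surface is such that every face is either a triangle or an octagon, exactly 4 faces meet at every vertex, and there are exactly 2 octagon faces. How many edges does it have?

Let x be the number of triangles; then F = 2 + x.
Edge–face incidences: 2E = 8·2 + 3·x = 16 + 3x.
Every vertex has degree 4, so 4V = 2E.
Euler: V − E + F = 2 ⇒ (2E)/4 − E + (2 + x) = 2.
Multiply by 8: 2·(2E) − 4·(2E) + 8·(2 + x) = 16, i.e. 16 + 8x − 2·(16 + 3x) = 16.
Collecting terms: 2x − 16 = 16, so 2x = 32, so x = 16.
Then 2E = 16 + 3·16 = 64, so E = 32, V = 2E/4 = 16, F = 2 + 16 = 18.

32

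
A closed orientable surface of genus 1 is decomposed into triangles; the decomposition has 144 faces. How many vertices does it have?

χ = 2 − 2·1 = 0, and every face is a triangle so 3F = 2E.
E = 3·144/2 = 216. Then V = 0 + E − F = 0 + 216 − 144 = 72.

72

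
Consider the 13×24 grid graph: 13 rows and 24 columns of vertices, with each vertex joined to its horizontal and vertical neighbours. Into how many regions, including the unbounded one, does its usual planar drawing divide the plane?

277

The grid has V = 13·24 = 312 vertices and E = 13·23 + 24·12 = 587 edges.
F = 2 − V + E = 2 − 312 + 587 = 277.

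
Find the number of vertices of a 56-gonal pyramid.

A pyramid on an n-gon base has one n-gon and n triangles: V = 56 + 1 = 57, E = 2·56 = 112, F = 56 + 1 = 57.

57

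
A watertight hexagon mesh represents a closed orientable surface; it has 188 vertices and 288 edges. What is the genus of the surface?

3

Every face is a hexagon and each edge borders two faces, so 6F = 2·288, giving F = 96.
χ = V − E + F = 188 − 288 + 96 = -4.
For a closed orientable surface χ = 2 − 2g, so g = (2 − (-4))/2 = 3.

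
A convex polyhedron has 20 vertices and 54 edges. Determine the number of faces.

36

Here V − E + F = 2.
F = 2 − V + E = 2 − 20 + 54 = 36.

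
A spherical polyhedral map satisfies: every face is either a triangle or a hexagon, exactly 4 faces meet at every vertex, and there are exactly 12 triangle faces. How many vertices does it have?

12

Let x be the number of hexagons; then F = 12 + x.
Edge–face incidences: 2E = 3·12 + 6·x = 36 + 6x.
Every vertex has degree 4, so 4V = 2E.
Euler: V − E + F = 2 ⇒ (2E)/4 − E + (12 + x) = 2.
Multiply by 8: 2·(2E) − 4·(2E) + 8·(12 + x) = 16, i.e. 96 + 8x − 2·(36 + 6x) = 16.
Collecting terms: −4x + 24 = 16, so −4x = −8, so x = 2.
Then 2E = 36 + 6·2 = 48, so E = 24, V = 2E/4 = 12, F = 12 + 2 = 14.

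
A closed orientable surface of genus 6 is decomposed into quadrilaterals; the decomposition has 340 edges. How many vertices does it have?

χ = 2 − 2·6 = -10, and every face is a square so 4F = 2E.
F = 2E/4 = 170. Then V = -10 + E − F = -10 + 340 − 170 = 160.

160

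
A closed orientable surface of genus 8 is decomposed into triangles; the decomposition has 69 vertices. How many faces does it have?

χ = 2 − 2·8 = -14, and every face is a triangle so 3F = 2E.
V − E + F = -14 with E = 3F/2 gives 69 − (3/2 − 1)·F = -14, so F = 166 and E = 249.

166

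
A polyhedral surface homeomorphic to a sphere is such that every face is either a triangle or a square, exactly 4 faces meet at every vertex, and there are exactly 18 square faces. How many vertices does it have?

24

Let x be the number of triangles; then F = 18 + x.
Edge–face incidences: 2E = 4·18 + 3·x = 72 + 3x.
Every vertex has degree 4, so 4V = 2E.
Euler: V − E + F = 2 ⇒ (2E)/4 − E + (18 + x) = 2.
Multiply by 8: 2·(2E) − 4·(2E) + 8·(18 + x) = 16, i.e. 144 + 8x − 2·(72 + 3x) = 16.
Collecting terms: 2x = 16, so x = 8.
Then 2E = 72 + 3·8 = 96, so E = 48, V = 2E/4 = 24, F = 18 + 8 = 26.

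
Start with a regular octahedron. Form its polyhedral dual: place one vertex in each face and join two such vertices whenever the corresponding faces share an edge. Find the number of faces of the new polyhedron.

The base solid has V = 6, E = 12, F = 8.
The dual swaps V and F and preserves E: V′ = F = 8, E′ = E = 12, F′ = V = 6.

6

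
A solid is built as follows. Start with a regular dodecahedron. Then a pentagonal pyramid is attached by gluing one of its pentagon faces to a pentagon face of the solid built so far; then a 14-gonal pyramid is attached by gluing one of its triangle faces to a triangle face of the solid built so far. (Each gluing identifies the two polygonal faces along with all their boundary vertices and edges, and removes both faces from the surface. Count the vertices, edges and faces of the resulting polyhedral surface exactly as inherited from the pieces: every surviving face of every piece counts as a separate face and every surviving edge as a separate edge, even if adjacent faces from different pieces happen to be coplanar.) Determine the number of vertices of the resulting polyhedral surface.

33

A regular dodecahedron: V=20, E=30, F=12.
Attach a pentagonal pyramid (V=6, E=10, F=6) along a 5-gon: merge 5 vertices and 5 edges, delete both glued faces → V=21, E=35, F=16.
Attach a 14-gonal pyramid (V=15, E=28, F=15) along a 3-gon: merge 3 vertices and 3 edges, delete both glued faces → V=33, E=60, F=29.
Check: V − E + F = 33 − 60 + 29 = 2.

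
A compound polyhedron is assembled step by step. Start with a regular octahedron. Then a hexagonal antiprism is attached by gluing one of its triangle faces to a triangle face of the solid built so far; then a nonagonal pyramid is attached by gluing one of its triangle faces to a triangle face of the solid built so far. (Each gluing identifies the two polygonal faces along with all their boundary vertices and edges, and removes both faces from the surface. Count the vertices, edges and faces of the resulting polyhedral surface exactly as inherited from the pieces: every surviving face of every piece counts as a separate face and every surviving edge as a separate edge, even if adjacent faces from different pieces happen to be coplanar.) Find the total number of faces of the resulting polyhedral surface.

A regular octahedron: V=6, E=12, F=8.
Attach a hexagonal antiprism (V=12, E=24, F=14) along a 3-gon: merge 3 vertices and 3 edges, delete both glued faces → V=15, E=33, F=20.
Attach a nonagonal pyramid (V=10, E=18, F=10) along a 3-gon: merge 3 vertices and 3 edges, delete both glued faces → V=22, E=48, F=28.
Check: V − E + F = 22 − 48 + 28 = 2.

28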